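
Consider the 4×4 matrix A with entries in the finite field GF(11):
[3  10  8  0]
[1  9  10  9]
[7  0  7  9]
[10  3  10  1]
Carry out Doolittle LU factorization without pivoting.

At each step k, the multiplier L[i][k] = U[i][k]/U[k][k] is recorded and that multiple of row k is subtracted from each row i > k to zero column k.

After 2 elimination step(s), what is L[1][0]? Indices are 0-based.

L[1][0] = 4

[col 0] pivot 3
  R1 -= 4*R0 → (0, 2, 0, 9)  (L[1][0] := 4)
  R2 -= 6*R0 → (0, 6, 3, 9)  (L[2][0] := 6)
  R3 -= 7*R0 → (0, 10, 9, 1)  (L[3][0] := 7)
[col 1] pivot 2
  R2 -= 3*R1 → (0, 0, 3, 4)  (L[2][1] := 3)
  R3 -= 5*R1 → (0, 0, 9, 0)  (L[3][1] := 5)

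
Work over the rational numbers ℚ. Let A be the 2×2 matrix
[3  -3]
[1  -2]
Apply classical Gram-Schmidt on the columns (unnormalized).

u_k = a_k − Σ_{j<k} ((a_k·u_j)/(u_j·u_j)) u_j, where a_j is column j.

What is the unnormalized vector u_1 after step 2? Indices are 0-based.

u_1 = (3/10, -9/10)

Step 1: u_0 = a_0 = (3, 1).
Step 2: u_1 = a_1 − (-11/10)·u_0 = (3/10, -9/10).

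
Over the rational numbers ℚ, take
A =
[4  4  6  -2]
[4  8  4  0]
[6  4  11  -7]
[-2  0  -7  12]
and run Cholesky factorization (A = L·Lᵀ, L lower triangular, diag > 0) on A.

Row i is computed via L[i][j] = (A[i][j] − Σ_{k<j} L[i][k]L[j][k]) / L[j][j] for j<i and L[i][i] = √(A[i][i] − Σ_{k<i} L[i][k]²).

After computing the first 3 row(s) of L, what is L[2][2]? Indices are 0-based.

L[2][2] = 1

Step 1: L[0][0] = √(4) = 2.
  L[1][0] = (4) / L[0][0] = 2.
Step 2: L[1][1] = √(4) = 2.
  L[2][0] = (6) / L[0][0] = 3.
  L[2][1] = (-2) / L[1][1] = -1.
Step 3: L[2][2] = √(1) = 1.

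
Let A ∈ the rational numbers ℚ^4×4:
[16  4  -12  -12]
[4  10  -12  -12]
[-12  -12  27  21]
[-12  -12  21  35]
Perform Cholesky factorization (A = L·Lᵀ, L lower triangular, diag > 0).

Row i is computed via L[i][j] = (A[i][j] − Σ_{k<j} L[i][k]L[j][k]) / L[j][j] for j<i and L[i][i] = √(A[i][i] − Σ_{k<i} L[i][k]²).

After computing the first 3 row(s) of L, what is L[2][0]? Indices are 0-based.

Step 1: L[0][0] = √(16) = 4.
  L[1][0] = (4) / L[0][0] = 1.
Step 2: L[1][1] = √(9) = 3.
  L[2][0] = (-12) / L[0][0] = -3.
  L[2][1] = (-9) / L[1][1] = -3.
Step 3: L[2][2] = √(9) = 3.

L[2][0] = -3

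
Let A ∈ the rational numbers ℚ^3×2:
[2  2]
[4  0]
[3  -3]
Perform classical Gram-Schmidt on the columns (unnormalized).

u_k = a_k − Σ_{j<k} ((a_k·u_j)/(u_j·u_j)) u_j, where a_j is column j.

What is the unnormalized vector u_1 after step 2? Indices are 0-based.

Step 1: u_0 = a_0 = (2, 4, 3).
Step 2: u_1 = a_1 − (-5/29)·u_0 = (68/29, 20/29, -72/29).

u_1 = (68/29, 20/29, -72/29)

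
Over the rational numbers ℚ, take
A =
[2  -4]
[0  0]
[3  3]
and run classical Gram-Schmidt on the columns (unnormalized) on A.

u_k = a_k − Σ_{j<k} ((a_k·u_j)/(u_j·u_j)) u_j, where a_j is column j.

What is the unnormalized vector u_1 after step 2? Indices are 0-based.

u_1 = (-54/13, 0, 36/13)

Step 1: u_0 = a_0 = (2, 0, 3).
Step 2: u_1 = a_1 − (1/13)·u_0 = (-54/13, 0, 36/13).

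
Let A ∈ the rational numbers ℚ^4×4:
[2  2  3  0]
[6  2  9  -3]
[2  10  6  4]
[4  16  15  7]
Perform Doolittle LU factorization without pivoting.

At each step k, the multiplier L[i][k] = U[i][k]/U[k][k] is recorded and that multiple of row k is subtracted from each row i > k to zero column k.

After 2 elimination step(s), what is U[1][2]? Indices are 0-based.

U[1][2] = 0

Step 1: pivot at (0,0) is 2.
  row1 ← row1 − (3)·row0  ⇒  L[1][0]=3, U row1=(0, -4, 0, -3)
  row2 ← row2 − (1)·row0  ⇒  L[2][0]=1, U row2=(0, 8, 3, 4)
  row3 ← row3 − (2)·row0  ⇒  L[3][0]=2, U row3=(0, 12, 9, 7)
Step 2: pivot at (1,1) is -4.
  row2 ← row2 − (-2)·row1  ⇒  L[2][1]=-2, U row2=(0, 0, 3, -2)
  row3 ← row3 − (-3)·row1  ⇒  L[3][1]=-3, U row3=(0, 0, 9, -2)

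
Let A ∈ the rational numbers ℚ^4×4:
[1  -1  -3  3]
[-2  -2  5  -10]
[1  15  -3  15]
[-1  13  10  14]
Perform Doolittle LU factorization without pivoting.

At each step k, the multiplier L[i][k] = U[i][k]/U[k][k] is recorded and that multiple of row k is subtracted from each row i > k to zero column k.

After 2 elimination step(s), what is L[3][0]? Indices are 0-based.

L[3][0] = -1

k=0: U[0][0]=1
  eliminate (1,0): mult=-2, new row 1: (0, -4, -1, -4); set L[1][0]=-2
  eliminate (2,0): mult=1, new row 2: (0, 16, 0, 12); set L[2][0]=1
  eliminate (3,0): mult=-1, new row 3: (0, 12, 7, 17); set L[3][0]=-1
k=1: U[1][1]=-4
  eliminate (2,1): mult=-4, new row 2: (0, 0, -4, -4); set L[2][1]=-4
  eliminate (3,1): mult=-3, new row 3: (0, 0, 4, 5); set L[3][1]=-3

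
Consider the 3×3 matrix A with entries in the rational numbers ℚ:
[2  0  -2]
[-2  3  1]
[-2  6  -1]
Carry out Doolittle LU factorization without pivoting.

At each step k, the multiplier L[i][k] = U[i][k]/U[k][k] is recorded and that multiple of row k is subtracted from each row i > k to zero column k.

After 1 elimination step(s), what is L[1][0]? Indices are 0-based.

[col 0] pivot 2
  R1 -= -1*R0 → (0, 3, -1)  (L[1][0] := -1)
  R2 -= -1*R0 → (0, 6, -3)  (L[2][0] := -1)

L[1][0] = -1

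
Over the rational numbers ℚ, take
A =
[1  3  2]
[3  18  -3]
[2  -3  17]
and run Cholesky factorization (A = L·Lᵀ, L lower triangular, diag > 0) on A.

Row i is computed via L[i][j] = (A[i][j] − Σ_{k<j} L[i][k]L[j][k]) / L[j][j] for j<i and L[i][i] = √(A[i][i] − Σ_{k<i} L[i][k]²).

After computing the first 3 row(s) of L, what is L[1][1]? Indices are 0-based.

L[1][1] = 3

Step 1: L[0][0] = √(1) = 1.
  L[1][0] = (3) / L[0][0] = 3.
Step 2: L[1][1] = √(9) = 3.
  L[2][0] = (2) / L[0][0] = 2.
  L[2][1] = (-9) / L[1][1] = -3.
Step 3: L[2][2] = √(4) = 2.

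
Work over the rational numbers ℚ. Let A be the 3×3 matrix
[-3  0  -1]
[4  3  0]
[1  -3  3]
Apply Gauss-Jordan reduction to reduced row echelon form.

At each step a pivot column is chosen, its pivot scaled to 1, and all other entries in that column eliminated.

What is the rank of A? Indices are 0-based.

rank = 3

pivot(0,0)=-3: scale R0 → (1, 0, 1/3)
  clear (1,0): R1 −= (4)R0 → (0, 3, -4/3)
  clear (2,0): R2 −= (1)R0 → (0, -3, 8/3)
pivot(1,1)=3: scale R1 → (0, 1, -4/9)
  clear (2,1): R2 −= (-3)R1 → (0, 0, 4/3)
pivot(2,2)=4/3: scale R2 → (0, 0, 1)
  clear (0,2): R0 −= (1/3)R2 → (1, 0, 0)
  clear (1,2): R1 −= (-4/9)R2 → (0, 1, 0)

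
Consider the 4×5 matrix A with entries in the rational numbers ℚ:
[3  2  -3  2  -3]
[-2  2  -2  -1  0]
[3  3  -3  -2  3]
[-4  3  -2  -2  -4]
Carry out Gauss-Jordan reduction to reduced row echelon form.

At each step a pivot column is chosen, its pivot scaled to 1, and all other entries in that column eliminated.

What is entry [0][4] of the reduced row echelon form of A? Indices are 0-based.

step 1: normalize row 0 (÷3) = (1, 2/3, -1, 2/3, -1)
  row 1: subtract -2×row0 = (0, 10/3, -4, 1/3, -2)
  row 2: subtract 3×row0 = (0, 1, 0, -4, 6)
  row 3: subtract -4×row0 = (0, 17/3, -6, 2/3, -8)
step 2: normalize row 1 (÷10/3) = (0, 1, -6/5, 1/10, -3/5)
  row 0: subtract 2/3×row1 = (1, 0, -1/5, 3/5, -3/5)
  row 2: subtract 1×row1 = (0, 0, 6/5, -41/10, 33/5)
  row 3: subtract 17/3×row1 = (0, 0, 4/5, 1/10, -23/5)
step 3: normalize row 2 (÷6/5) = (0, 0, 1, -41/12, 11/2)
  row 0: subtract -1/5×row2 = (1, 0, 0, -1/12, 1/2)
  row 1: subtract -6/5×row2 = (0, 1, 0, -4, 6)
  row 3: subtract 4/5×row2 = (0, 0, 0, 17/6, -9)
step 4: normalize row 3 (÷17/6) = (0, 0, 0, 1, -54/17)
  row 0: subtract -1/12×row3 = (1, 0, 0, 0, 4/17)
  row 1: subtract -4×row3 = (0, 1, 0, 0, -114/17)
  row 2: subtract -41/12×row3 = (0, 0, 1, 0, -91/17)

M[0][4] = 4/17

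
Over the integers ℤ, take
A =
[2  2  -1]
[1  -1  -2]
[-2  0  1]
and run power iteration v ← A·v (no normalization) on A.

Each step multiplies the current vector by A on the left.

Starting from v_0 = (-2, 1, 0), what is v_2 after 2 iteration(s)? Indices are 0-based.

v_0 = (-2, 1, 0).
v_1 = A·v_0 = (-2, -3, 4).
v_2 = A·v_1 = (-14, -7, 8).

v_2 = (-14, -7, 8)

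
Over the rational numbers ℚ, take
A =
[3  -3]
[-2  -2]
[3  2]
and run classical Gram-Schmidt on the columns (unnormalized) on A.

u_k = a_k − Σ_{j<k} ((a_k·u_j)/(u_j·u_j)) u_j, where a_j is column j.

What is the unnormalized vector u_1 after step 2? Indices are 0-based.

Step 1: u_0 = a_0 = (3, -2, 3).
Step 2: u_1 = a_1 − (1/22)·u_0 = (-69/22, -21/11, 41/22).

u_1 = (-69/22, -21/11, 41/22)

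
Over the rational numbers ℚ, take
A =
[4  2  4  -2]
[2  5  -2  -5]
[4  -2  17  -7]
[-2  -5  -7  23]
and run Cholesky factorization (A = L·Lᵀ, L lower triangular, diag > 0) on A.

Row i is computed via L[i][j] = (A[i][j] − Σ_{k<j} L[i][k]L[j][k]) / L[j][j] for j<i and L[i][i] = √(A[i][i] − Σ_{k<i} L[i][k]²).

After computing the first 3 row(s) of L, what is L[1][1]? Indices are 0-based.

L[1][1] = 2

Step 1: L[0][0] = √(4) = 2.
  L[1][0] = (2) / L[0][0] = 1.
Step 2: L[1][1] = √(4) = 2.
  L[2][0] = (4) / L[0][0] = 2.
  L[2][1] = (-4) / L[1][1] = -2.
Step 3: L[2][2] = √(9) = 3.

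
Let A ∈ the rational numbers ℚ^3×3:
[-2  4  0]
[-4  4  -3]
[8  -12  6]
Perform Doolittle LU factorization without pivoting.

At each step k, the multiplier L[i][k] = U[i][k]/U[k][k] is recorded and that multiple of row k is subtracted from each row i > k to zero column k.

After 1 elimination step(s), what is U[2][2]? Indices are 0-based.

U[2][2] = 6

Step 1: pivot at (0,0) is -2.
  row1 ← row1 − (2)·row0  ⇒  L[1][0]=2, U row1=(0, -4, -3)
  row2 ← row2 − (-4)·row0  ⇒  L[2][0]=-4, U row2=(0, 4, 6)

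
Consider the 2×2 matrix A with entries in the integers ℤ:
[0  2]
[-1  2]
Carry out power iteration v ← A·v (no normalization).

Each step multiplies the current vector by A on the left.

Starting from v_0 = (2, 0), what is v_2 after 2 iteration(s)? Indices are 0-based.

v_2 = (-4, -4)

v_0 = (2, 0).
v_1 = A·v_0 = (0, -2).
v_2 = A·v_1 = (-4, -4).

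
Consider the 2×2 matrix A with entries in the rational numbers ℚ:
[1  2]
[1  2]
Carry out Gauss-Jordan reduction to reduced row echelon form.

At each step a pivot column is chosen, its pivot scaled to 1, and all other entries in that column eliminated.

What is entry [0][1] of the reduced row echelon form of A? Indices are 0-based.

M[0][1] = 2

pivot(0,0)=1: scale R0 → (1, 2)
  clear (1,0): R1 −= (1)R0 → (0, 0)
col 1: no nonzero at/below row 1; advance.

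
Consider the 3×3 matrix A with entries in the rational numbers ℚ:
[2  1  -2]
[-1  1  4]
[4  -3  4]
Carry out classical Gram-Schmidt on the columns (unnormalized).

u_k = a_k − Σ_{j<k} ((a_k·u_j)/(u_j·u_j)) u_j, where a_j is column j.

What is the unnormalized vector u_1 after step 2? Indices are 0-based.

Step 1: u_0 = a_0 = (2, -1, 4).
Step 2: u_1 = a_1 − (-11/21)·u_0 = (43/21, 10/21, -19/21).

u_1 = (43/21, 10/21, -19/21)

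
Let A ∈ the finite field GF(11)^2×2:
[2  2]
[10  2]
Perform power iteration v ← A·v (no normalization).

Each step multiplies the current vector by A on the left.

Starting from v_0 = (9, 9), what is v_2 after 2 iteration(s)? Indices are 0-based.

v_0 = (9, 9).
v_1 = A·v_0 = (3, 9).
v_2 = A·v_1 = (2, 4).

v_2 = (2, 4)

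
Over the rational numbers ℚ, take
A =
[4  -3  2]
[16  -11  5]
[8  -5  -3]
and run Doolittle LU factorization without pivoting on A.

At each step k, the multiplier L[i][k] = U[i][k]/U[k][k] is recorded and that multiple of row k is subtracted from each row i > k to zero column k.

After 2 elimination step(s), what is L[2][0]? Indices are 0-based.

[col 0] pivot 4
  R1 -= 4*R0 → (0, 1, -3)  (L[1][0] := 4)
  R2 -= 2*R0 → (0, 1, -7)  (L[2][0] := 2)
[col 1] pivot 1
  R2 -= 1*R1 → (0, 0, -4)  (L[2][1] := 1)

L[2][0] = 2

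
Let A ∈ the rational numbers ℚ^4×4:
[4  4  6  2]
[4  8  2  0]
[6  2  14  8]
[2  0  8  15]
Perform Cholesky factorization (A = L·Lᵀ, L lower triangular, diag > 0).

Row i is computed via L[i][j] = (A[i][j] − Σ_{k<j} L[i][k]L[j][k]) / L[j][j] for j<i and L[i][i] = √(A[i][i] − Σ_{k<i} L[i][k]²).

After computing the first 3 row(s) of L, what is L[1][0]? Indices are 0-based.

Step 1: L[0][0] = √(4) = 2.
  L[1][0] = (4) / L[0][0] = 2.
Step 2: L[1][1] = √(4) = 2.
  L[2][0] = (6) / L[0][0] = 3.
  L[2][1] = (-4) / L[1][1] = -2.
Step 3: L[2][2] = √(1) = 1.

L[1][0] = 2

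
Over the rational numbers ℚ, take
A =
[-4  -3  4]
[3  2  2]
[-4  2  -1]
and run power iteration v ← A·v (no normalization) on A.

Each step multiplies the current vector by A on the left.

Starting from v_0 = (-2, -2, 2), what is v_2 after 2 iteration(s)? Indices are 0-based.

v_0 = (-2, -2, 2).
v_1 = A·v_0 = (22, -6, 2).
v_2 = A·v_1 = (-62, 58, -102).

v_2 = (-62, 58, -102)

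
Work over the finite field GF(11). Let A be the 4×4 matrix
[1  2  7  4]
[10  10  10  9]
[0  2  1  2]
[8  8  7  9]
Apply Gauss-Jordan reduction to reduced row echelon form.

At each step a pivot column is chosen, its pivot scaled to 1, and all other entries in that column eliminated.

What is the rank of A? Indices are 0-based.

rank = 4

step 1: normalize row 0 (÷1) = (1, 2, 7, 4)
  row 1: subtract 10×row0 = (0, 1, 6, 2)
  row 3: subtract 8×row0 = (0, 3, 6, 10)
step 2: normalize row 1 (÷1) = (0, 1, 6, 2)
  row 0: subtract 2×row1 = (1, 0, 6, 0)
  row 2: subtract 2×row1 = (0, 0, 0, 9)
  row 3: subtract 3×row1 = (0, 0, 10, 4)
step 3: exchange rows 2,3
step 3: normalize row 2 (÷10) = (0, 0, 1, 7)
  row 0: subtract 6×row2 = (1, 0, 0, 2)
  row 1: subtract 6×row2 = (0, 1, 0, 4)
step 4: normalize row 3 (÷9) = (0, 0, 0, 1)
  row 0: subtract 2×row3 = (1, 0, 0, 0)
  row 1: subtract 4×row3 = (0, 1, 0, 0)
  row 2: subtract 7×row3 = (0, 0, 1, 0)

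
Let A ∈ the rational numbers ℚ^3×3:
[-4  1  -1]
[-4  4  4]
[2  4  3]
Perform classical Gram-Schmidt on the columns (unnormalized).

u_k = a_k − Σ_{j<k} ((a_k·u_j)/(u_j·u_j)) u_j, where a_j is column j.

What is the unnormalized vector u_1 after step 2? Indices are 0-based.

u_1 = (-1/3, 8/3, 14/3)

Step 1: u_0 = a_0 = (-4, -4, 2).
Step 2: u_1 = a_1 − (-1/3)·u_0 = (-1/3, 8/3, 14/3).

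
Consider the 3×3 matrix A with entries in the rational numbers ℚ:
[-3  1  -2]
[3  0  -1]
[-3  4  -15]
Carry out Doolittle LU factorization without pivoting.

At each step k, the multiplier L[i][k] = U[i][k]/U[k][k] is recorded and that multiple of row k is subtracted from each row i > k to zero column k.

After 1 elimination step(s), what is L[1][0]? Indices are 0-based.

[col 0] pivot -3
  R1 -= -1*R0 → (0, 1, -3)  (L[1][0] := -1)
  R2 -= 1*R0 → (0, 3, -13)  (L[2][0] := 1)

L[1][0] = -1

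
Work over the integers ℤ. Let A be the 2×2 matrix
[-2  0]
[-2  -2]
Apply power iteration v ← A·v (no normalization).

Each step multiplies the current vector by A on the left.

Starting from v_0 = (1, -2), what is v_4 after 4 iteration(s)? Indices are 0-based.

v_0 = (1, -2).
v_1 = A·v_0 = (-2, 2).
v_2 = A·v_1 = (4, 0).
v_3 = A·v_2 = (-8, -8).
v_4 = A·v_3 = (16, 32).

v_4 = (16, 32)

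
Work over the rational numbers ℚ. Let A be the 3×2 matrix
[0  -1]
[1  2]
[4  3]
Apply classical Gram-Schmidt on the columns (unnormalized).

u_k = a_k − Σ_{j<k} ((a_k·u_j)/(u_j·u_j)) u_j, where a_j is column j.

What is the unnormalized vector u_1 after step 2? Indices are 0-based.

Step 1: u_0 = a_0 = (0, 1, 4).
Step 2: u_1 = a_1 − (14/17)·u_0 = (-1, 20/17, -5/17).

u_1 = (-1, 20/17, -5/17)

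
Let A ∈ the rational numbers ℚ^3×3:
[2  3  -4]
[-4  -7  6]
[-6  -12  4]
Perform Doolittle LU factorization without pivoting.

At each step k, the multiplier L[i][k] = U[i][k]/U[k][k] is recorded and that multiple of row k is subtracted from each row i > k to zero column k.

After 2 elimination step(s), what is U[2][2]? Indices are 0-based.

Step 1: pivot at (0,0) is 2.
  row1 ← row1 − (-2)·row0  ⇒  L[1][0]=-2, U row1=(0, -1, -2)
  row2 ← row2 − (-3)·row0  ⇒  L[2][0]=-3, U row2=(0, -3, -8)
Step 2: pivot at (1,1) is -1.
  row2 ← row2 − (3)·row1  ⇒  L[2][1]=3, U row2=(0, 0, -2)

U[2][2] = -2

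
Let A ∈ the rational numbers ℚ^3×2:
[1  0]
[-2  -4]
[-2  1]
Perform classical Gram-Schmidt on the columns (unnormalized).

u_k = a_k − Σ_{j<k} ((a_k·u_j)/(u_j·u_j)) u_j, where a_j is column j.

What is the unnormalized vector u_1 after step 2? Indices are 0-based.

Step 1: u_0 = a_0 = (1, -2, -2).
Step 2: u_1 = a_1 − (2/3)·u_0 = (-2/3, -8/3, 7/3).

u_1 = (-2/3, -8/3, 7/3)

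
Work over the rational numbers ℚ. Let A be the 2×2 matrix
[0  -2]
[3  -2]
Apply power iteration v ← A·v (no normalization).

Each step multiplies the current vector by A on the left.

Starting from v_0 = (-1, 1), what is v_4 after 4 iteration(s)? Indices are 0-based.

v_4 = (-44, -68)

v_0 = (-1, 1).
v_1 = A·v_0 = (-2, -5).
v_2 = A·v_1 = (10, 4).
v_3 = A·v_2 = (-8, 22).
v_4 = A·v_3 = (-44, -68).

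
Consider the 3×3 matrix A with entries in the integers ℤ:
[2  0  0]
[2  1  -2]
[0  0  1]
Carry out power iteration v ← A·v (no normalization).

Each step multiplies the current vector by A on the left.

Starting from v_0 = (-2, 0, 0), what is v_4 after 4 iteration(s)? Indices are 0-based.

v_0 = (-2, 0, 0).
v_1 = A·v_0 = (-4, -4, 0).
v_2 = A·v_1 = (-8, -12, 0).
v_3 = A·v_2 = (-16, -28, 0).
v_4 = A·v_3 = (-32, -60, 0).

v_4 = (-32, -60, 0)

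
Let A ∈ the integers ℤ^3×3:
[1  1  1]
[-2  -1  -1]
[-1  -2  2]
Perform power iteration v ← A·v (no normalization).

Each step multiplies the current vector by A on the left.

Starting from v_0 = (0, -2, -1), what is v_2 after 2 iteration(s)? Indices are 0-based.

v_0 = (0, -2, -1).
v_1 = A·v_0 = (-3, 3, 2).
v_2 = A·v_1 = (2, 1, 1).

v_2 = (2, 1, 1)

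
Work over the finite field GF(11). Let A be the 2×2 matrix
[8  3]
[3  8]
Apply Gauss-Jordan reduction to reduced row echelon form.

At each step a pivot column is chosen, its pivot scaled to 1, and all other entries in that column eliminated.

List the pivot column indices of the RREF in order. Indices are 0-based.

[1] R0 /= 8  ⇒  (1, 10)
     R1 -= 3·R0  ⇒  (0, 0)
column 1 empty below row 1

pivot columns: 0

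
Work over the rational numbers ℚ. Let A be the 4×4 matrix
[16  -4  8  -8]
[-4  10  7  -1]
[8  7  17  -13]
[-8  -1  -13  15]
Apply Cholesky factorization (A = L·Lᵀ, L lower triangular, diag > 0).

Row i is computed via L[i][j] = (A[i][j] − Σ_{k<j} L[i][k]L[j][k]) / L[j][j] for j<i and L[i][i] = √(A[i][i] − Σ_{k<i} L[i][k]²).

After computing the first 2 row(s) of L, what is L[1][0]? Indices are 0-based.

L[1][0] = -1

Step 1: L[0][0] = √(16) = 4.
  L[1][0] = (-4) / L[0][0] = -1.
Step 2: L[1][1] = √(9) = 3.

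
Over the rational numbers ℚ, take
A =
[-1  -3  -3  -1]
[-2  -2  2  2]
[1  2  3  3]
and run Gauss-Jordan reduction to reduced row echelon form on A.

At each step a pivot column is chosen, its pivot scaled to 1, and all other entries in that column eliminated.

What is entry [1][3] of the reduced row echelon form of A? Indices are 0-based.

M[1][3] = -2

[1] R0 /= -1  ⇒  (1, 3, 3, 1)
     R1 -= -2·R0  ⇒  (0, 4, 8, 4)
     R2 -= 1·R0  ⇒  (0, -1, 0, 2)
[2] R1 /= 4  ⇒  (0, 1, 2, 1)
     R0 -= 3·R1  ⇒  (1, 0, -3, -2)
     R2 -= -1·R1  ⇒  (0, 0, 2, 3)
[3] R2 /= 2  ⇒  (0, 0, 1, 3/2)
     R0 -= -3·R2  ⇒  (1, 0, 0, 5/2)
     R1 -= 2·R2  ⇒  (0, 1, 0, -2)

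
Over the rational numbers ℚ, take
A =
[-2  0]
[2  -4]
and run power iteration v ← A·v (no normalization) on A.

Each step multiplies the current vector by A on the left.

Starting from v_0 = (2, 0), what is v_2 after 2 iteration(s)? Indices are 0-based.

v_0 = (2, 0).
v_1 = A·v_0 = (-4, 4).
v_2 = A·v_1 = (8, -24).

v_2 = (8, -24)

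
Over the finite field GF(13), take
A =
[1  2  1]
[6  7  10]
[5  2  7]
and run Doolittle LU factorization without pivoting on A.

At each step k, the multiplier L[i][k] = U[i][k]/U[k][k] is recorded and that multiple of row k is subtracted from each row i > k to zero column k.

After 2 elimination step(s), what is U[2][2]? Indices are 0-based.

U[2][2] = 6

[col 0] pivot 1
  R1 -= 6*R0 → (0, 8, 4)  (L[1][0] := 6)
  R2 -= 5*R0 → (0, 5, 2)  (L[2][0] := 5)
[col 1] pivot 8
  R2 -= 12*R1 → (0, 0, 6)  (L[2][1] := 12)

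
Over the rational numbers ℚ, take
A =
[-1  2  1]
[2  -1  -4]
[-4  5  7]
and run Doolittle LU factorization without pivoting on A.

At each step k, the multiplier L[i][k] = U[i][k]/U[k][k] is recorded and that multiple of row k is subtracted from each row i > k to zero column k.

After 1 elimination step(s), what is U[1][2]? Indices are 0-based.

U[1][2] = -2

[col 0] pivot -1
  R1 -= -2*R0 → (0, 3, -2)  (L[1][0] := -2)
  R2 -= 4*R0 → (0, -3, 3)  (L[2][0] := 4)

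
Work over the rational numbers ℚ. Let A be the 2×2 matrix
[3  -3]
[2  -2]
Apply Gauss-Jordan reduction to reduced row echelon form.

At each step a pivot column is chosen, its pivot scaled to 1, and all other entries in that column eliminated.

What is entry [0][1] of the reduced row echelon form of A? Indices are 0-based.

M[0][1] = -1

[1] R0 /= 3  ⇒  (1, -1)
     R1 -= 2·R0  ⇒  (0, 0)
column 1 empty below row 1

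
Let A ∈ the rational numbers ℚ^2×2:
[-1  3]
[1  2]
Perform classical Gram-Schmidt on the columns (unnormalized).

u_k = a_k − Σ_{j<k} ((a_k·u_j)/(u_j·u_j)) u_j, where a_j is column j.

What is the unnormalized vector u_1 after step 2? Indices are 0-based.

Step 1: u_0 = a_0 = (-1, 1).
Step 2: u_1 = a_1 − (-1/2)·u_0 = (5/2, 5/2).

u_1 = (5/2, 5/2)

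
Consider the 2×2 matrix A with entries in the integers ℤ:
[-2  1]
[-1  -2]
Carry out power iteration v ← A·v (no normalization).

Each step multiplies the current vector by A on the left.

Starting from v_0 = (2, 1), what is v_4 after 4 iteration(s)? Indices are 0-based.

v_4 = (-38, 41)

v_0 = (2, 1).
v_1 = A·v_0 = (-3, -4).
v_2 = A·v_1 = (2, 11).
v_3 = A·v_2 = (7, -24).
v_4 = A·v_3 = (-38, 41).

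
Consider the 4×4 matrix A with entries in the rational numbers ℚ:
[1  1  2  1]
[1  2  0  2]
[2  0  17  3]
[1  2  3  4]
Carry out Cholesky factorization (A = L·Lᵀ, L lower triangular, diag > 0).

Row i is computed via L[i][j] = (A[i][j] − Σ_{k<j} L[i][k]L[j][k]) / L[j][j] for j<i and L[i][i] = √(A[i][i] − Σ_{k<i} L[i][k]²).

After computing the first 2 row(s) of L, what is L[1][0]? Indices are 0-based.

Step 1: L[0][0] = √(1) = 1.
  L[1][0] = (1) / L[0][0] = 1.
Step 2: L[1][1] = √(1) = 1.

L[1][0] = 1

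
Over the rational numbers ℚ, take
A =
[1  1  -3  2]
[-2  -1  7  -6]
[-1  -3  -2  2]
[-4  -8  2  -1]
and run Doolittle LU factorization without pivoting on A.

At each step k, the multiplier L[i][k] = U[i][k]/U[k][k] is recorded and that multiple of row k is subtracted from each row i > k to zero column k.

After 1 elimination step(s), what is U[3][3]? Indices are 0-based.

[col 0] pivot 1
  R1 -= -2*R0 → (0, 1, 1, -2)  (L[1][0] := -2)
  R2 -= -1*R0 → (0, -2, -5, 4)  (L[2][0] := -1)
  R3 -= -4*R0 → (0, -4, -10, 7)  (L[3][0] := -4)

U[3][3] = 7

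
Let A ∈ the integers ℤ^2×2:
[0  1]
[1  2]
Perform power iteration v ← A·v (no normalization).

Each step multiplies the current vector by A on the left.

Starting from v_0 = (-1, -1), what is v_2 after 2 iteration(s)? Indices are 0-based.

v_0 = (-1, -1).
v_1 = A·v_0 = (-1, -3).
v_2 = A·v_1 = (-3, -7).

v_2 = (-3, -7)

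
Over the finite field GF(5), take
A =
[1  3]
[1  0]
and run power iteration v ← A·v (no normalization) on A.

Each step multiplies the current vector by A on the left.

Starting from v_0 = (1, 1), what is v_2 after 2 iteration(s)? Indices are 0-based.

v_2 = (2, 4)

v_0 = (1, 1).
v_1 = A·v_0 = (4, 1).
v_2 = A·v_1 = (2, 4).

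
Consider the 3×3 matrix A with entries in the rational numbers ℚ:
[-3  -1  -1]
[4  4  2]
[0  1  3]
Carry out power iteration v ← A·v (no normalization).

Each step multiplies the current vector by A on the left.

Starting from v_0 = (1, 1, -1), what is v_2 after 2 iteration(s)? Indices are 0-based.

v_0 = (1, 1, -1).
v_1 = A·v_0 = (-3, 6, -2).
v_2 = A·v_1 = (5, 8, 0).

v_2 = (5, 8, 0)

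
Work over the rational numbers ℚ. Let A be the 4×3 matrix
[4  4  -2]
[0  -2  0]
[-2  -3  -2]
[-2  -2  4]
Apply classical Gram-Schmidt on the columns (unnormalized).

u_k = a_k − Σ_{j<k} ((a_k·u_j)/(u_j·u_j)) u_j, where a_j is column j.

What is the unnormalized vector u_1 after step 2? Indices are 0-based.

u_1 = (-1/3, -2, -5/6, 1/6)

Step 1: u_0 = a_0 = (4, 0, -2, -2).
Step 2: u_1 = a_1 − (13/12)·u_0 = (-1/3, -2, -5/6, 1/6).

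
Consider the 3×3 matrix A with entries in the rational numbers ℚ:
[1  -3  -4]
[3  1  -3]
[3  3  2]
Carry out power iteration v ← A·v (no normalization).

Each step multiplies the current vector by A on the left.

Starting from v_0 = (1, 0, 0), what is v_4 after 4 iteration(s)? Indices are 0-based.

v_0 = (1, 0, 0).
v_1 = A·v_0 = (1, 3, 3).
v_2 = A·v_1 = (-20, -3, 18).
v_3 = A·v_2 = (-83, -117, -33).
v_4 = A·v_3 = (400, -267, -666).

v_4 = (400, -267, -666)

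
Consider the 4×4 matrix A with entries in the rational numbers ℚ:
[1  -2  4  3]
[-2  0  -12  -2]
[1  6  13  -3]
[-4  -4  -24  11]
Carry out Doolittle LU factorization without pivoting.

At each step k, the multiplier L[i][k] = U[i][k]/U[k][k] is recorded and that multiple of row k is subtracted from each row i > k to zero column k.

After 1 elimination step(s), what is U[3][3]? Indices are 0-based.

Step 1: pivot at (0,0) is 1.
  row1 ← row1 − (-2)·row0  ⇒  L[1][0]=-2, U row1=(0, -4, -4, 4)
  row2 ← row2 − (1)·row0  ⇒  L[2][0]=1, U row2=(0, 8, 9, -6)
  row3 ← row3 − (-4)·row0  ⇒  L[3][0]=-4, U row3=(0, -12, -8, 23)

U[3][3] = 23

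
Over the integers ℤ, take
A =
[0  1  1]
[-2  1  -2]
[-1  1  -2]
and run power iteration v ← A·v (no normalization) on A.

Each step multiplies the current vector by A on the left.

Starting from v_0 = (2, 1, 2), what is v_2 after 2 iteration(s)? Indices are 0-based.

v_0 = (2, 1, 2).
v_1 = A·v_0 = (3, -7, -5).
v_2 = A·v_1 = (-12, -3, 0).

v_2 = (-12, -3, 0)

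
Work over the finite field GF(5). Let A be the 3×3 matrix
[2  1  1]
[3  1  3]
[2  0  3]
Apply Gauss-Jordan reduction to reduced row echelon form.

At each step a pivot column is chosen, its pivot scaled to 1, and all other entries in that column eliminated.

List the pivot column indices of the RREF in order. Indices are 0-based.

pivot(0,0)=2: scale R0 → (1, 3, 3)
  clear (1,0): R1 −= (3)R0 → (0, 2, 4)
  clear (2,0): R2 −= (2)R0 → (0, 4, 2)
pivot(1,1)=2: scale R1 → (0, 1, 2)
  clear (0,1): R0 −= (3)R1 → (1, 0, 2)
  clear (2,1): R2 −= (4)R1 → (0, 0, 4)
pivot(2,2)=4: scale R2 → (0, 0, 1)
  clear (0,2): R0 −= (2)R2 → (1, 0, 0)
  clear (1,2): R1 −= (2)R2 → (0, 1, 0)

pivot columns: 0, 1, 2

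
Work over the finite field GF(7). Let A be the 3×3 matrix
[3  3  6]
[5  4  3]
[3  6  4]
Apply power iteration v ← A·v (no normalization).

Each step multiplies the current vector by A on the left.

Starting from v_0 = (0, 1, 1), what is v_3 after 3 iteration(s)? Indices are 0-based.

v_3 = (6, 5, 6)

v_0 = (0, 1, 1).
v_1 = A·v_0 = (2, 0, 3).
v_2 = A·v_1 = (3, 5, 4).
v_3 = A·v_2 = (6, 5, 6).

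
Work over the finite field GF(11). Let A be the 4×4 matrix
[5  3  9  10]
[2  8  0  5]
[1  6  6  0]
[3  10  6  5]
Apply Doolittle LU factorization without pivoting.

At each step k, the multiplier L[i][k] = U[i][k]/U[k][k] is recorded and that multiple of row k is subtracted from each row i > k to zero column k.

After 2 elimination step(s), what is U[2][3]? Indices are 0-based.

k=0: U[0][0]=5
  eliminate (1,0): mult=7, new row 1: (0, 9, 3, 1); set L[1][0]=7
  eliminate (2,0): mult=9, new row 2: (0, 1, 2, 9); set L[2][0]=9
  eliminate (3,0): mult=5, new row 3: (0, 6, 5, 10); set L[3][0]=5
k=1: U[1][1]=9
  eliminate (2,1): mult=5, new row 2: (0, 0, 9, 4); set L[2][1]=5
  eliminate (3,1): mult=8, new row 3: (0, 0, 3, 2); set L[3][1]=8

U[2][3] = 4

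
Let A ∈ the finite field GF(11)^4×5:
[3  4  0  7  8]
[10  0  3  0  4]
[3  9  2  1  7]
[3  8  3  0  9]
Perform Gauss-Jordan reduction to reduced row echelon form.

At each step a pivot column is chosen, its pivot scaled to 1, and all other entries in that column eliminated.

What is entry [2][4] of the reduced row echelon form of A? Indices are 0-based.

pivot(0,0)=3: scale R0 → (1, 5, 0, 6, 10)
  clear (1,0): R1 −= (10)R0 → (0, 5, 3, 6, 3)
  clear (2,0): R2 −= (3)R0 → (0, 5, 2, 5, 10)
  clear (3,0): R3 −= (3)R0 → (0, 4, 3, 4, 1)
pivot(1,1)=5: scale R1 → (0, 1, 5, 10, 5)
  clear (0,1): R0 −= (5)R1 → (1, 0, 8, 0, 7)
  clear (2,1): R2 −= (5)R1 → (0, 0, 10, 10, 7)
  clear (3,1): R3 −= (4)R1 → (0, 0, 5, 8, 3)
pivot(2,2)=10: scale R2 → (0, 0, 1, 1, 4)
  clear (0,2): R0 −= (8)R2 → (1, 0, 0, 3, 8)
  clear (1,2): R1 −= (5)R2 → (0, 1, 0, 5, 7)
  clear (3,2): R3 −= (5)R2 → (0, 0, 0, 3, 5)
pivot(3,3)=3: scale R3 → (0, 0, 0, 1, 9)
  clear (0,3): R0 −= (3)R3 → (1, 0, 0, 0, 3)
  clear (1,3): R1 −= (5)R3 → (0, 1, 0, 0, 6)
  clear (2,3): R2 −= (1)R3 → (0, 0, 1, 0, 6)

M[2][4] = 6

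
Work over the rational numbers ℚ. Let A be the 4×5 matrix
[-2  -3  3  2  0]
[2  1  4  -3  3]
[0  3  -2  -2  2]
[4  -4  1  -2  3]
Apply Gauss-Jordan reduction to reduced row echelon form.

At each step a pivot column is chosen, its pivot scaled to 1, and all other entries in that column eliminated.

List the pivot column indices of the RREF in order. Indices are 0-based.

step 1: normalize row 0 (÷-2) = (1, 3/2, -3/2, -1, 0)
  row 1: subtract 2×row0 = (0, -2, 7, -1, 3)
  row 3: subtract 4×row0 = (0, -10, 7, 2, 3)
step 2: normalize row 1 (÷-2) = (0, 1, -7/2, 1/2, -3/2)
  row 0: subtract 3/2×row1 = (1, 0, 15/4, -7/4, 9/4)
  row 2: subtract 3×row1 = (0, 0, 17/2, -7/2, 13/2)
  row 3: subtract -10×row1 = (0, 0, -28, 7, -12)
step 3: normalize row 2 (÷17/2) = (0, 0, 1, -7/17, 13/17)
  row 0: subtract 15/4×row2 = (1, 0, 0, -7/34, -21/34)
  row 1: subtract -7/2×row2 = (0, 1, 0, -16/17, 20/17)
  row 3: subtract -28×row2 = (0, 0, 0, -77/17, 160/17)
step 4: normalize row 3 (÷-77/17) = (0, 0, 0, 1, -160/77)
  row 0: subtract -7/34×row3 = (1, 0, 0, 0, -23/22)
  row 1: subtract -16/17×row3 = (0, 1, 0, 0, -60/77)
  row 2: subtract -7/17×row3 = (0, 0, 1, 0, -1/11)

pivot columns: 0, 1, 2, 3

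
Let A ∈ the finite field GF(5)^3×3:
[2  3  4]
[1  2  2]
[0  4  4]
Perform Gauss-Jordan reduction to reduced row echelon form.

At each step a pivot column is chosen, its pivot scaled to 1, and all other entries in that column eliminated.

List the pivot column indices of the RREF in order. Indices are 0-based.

pivot(0,0)=2: scale R0 → (1, 4, 2)
  clear (1,0): R1 −= (1)R0 → (0, 3, 0)
pivot(1,1)=3: scale R1 → (0, 1, 0)
  clear (0,1): R0 −= (4)R1 → (1, 0, 2)
  clear (2,1): R2 −= (4)R1 → (0, 0, 4)
pivot(2,2)=4: scale R2 → (0, 0, 1)
  clear (0,2): R0 −= (2)R2 → (1, 0, 0)

pivot columns: 0, 1, 2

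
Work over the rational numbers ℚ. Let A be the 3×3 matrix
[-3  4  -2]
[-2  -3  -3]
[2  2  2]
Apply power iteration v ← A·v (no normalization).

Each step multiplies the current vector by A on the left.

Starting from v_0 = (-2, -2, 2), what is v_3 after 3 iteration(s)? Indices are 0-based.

v_3 = (-54, -84, 84)

v_0 = (-2, -2, 2).
v_1 = A·v_0 = (-6, 4, -4).
v_2 = A·v_1 = (42, 12, -12).
v_3 = A·v_2 = (-54, -84, 84).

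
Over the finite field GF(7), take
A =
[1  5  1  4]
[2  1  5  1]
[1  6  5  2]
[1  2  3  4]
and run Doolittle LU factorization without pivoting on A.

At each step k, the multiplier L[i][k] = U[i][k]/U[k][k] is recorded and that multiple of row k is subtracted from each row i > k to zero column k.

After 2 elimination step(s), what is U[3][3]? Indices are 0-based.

Step 1: pivot at (0,0) is 1.
  row1 ← row1 − (2)·row0  ⇒  L[1][0]=2, U row1=(0, 5, 3, 0)
  row2 ← row2 − (1)·row0  ⇒  L[2][0]=1, U row2=(0, 1, 4, 5)
  row3 ← row3 − (1)·row0  ⇒  L[3][0]=1, U row3=(0, 4, 2, 0)
Step 2: pivot at (1,1) is 5.
  row2 ← row2 − (3)·row1  ⇒  L[2][1]=3, U row2=(0, 0, 2, 5)
  row3 ← row3 − (5)·row1  ⇒  L[3][1]=5, U row3=(0, 0, 1, 0)

U[3][3] = 0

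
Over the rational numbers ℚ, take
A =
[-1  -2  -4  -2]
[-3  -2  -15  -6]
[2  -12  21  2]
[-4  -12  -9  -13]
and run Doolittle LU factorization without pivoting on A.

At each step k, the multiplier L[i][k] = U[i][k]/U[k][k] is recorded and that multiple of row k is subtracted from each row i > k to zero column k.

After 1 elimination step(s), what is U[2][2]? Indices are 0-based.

k=0: U[0][0]=-1
  eliminate (1,0): mult=3, new row 1: (0, 4, -3, 0); set L[1][0]=3
  eliminate (2,0): mult=-2, new row 2: (0, -16, 13, -2); set L[2][0]=-2
  eliminate (3,0): mult=4, new row 3: (0, -4, 7, -5); set L[3][0]=4

U[2][2] = 13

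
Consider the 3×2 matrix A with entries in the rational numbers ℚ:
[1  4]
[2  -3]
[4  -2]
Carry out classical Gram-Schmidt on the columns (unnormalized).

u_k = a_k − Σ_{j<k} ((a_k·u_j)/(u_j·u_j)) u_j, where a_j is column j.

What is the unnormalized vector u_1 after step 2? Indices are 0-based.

u_1 = (94/21, -43/21, -2/21)

Step 1: u_0 = a_0 = (1, 2, 4).
Step 2: u_1 = a_1 − (-10/21)·u_0 = (94/21, -43/21, -2/21).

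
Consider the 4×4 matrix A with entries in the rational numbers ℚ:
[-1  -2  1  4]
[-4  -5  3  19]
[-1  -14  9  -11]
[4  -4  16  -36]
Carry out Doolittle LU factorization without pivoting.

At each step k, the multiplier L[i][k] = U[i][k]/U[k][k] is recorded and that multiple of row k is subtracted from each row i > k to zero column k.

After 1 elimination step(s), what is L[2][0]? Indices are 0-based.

L[2][0] = 1

Step 1: pivot at (0,0) is -1.
  row1 ← row1 − (4)·row0  ⇒  L[1][0]=4, U row1=(0, 3, -1, 3)
  row2 ← row2 − (1)·row0  ⇒  L[2][0]=1, U row2=(0, -12, 8, -15)
  row3 ← row3 − (-4)·row0  ⇒  L[3][0]=-4, U row3=(0, -12, 20, -20)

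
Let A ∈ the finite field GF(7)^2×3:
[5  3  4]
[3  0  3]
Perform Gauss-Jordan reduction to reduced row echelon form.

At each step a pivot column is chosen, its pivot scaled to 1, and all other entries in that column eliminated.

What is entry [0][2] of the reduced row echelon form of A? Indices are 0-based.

[1] R0 /= 5  ⇒  (1, 2, 5)
     R1 -= 3·R0  ⇒  (0, 1, 2)
[2] R1 /= 1  ⇒  (0, 1, 2)
     R0 -= 2·R1  ⇒  (1, 0, 1)

M[0][2] = 1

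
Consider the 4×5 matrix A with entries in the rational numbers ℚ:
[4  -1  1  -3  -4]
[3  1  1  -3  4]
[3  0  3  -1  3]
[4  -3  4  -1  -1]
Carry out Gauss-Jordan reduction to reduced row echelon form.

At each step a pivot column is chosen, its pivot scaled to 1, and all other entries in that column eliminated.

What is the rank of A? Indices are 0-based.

pivot(0,0)=4: scale R0 → (1, -1/4, 1/4, -3/4, -1)
  clear (1,0): R1 −= (3)R0 → (0, 7/4, 1/4, -3/4, 7)
  clear (2,0): R2 −= (3)R0 → (0, 3/4, 9/4, 5/4, 6)
  clear (3,0): R3 −= (4)R0 → (0, -2, 3, 2, 3)
pivot(1,1)=7/4: scale R1 → (0, 1, 1/7, -3/7, 4)
  clear (0,1): R0 −= (-1/4)R1 → (1, 0, 2/7, -6/7, 0)
  clear (2,1): R2 −= (3/4)R1 → (0, 0, 15/7, 11/7, 3)
  clear (3,1): R3 −= (-2)R1 → (0, 0, 23/7, 8/7, 11)
pivot(2,2)=15/7: scale R2 → (0, 0, 1, 11/15, 7/5)
  clear (0,2): R0 −= (2/7)R2 → (1, 0, 0, -16/15, -2/5)
  clear (1,2): R1 −= (1/7)R2 → (0, 1, 0, -8/15, 19/5)
  clear (3,2): R3 −= (23/7)R2 → (0, 0, 0, -19/15, 32/5)
pivot(3,3)=-19/15: scale R3 → (0, 0, 0, 1, -96/19)
  clear (0,3): R0 −= (-16/15)R3 → (1, 0, 0, 0, -110/19)
  clear (1,3): R1 −= (-8/15)R3 → (0, 1, 0, 0, 21/19)
  clear (2,3): R2 −= (11/15)R3 → (0, 0, 1, 0, 97/19)

rank = 4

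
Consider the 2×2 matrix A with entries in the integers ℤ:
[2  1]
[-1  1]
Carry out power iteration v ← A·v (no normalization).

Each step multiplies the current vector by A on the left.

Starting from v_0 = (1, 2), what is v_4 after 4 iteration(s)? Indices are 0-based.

v_0 = (1, 2).
v_1 = A·v_0 = (4, 1).
v_2 = A·v_1 = (9, -3).
v_3 = A·v_2 = (15, -12).
v_4 = A·v_3 = (18, -27).

v_4 = (18, -27)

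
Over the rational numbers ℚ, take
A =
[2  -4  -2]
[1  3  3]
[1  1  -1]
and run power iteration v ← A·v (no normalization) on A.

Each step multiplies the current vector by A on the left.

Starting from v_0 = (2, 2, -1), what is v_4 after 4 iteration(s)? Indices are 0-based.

v_0 = (2, 2, -1).
v_1 = A·v_0 = (-2, 5, 5).
v_2 = A·v_1 = (-34, 28, -2).
v_3 = A·v_2 = (-176, 44, -4).
v_4 = A·v_3 = (-520, -56, -128).

v_4 = (-520, -56, -128)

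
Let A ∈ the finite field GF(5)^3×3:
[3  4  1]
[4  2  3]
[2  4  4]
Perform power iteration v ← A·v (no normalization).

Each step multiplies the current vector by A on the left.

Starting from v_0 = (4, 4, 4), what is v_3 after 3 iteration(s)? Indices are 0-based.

v_0 = (4, 4, 4).
v_1 = A·v_0 = (2, 1, 0).
v_2 = A·v_1 = (0, 0, 3).
v_3 = A·v_2 = (3, 4, 2).

v_3 = (3, 4, 2)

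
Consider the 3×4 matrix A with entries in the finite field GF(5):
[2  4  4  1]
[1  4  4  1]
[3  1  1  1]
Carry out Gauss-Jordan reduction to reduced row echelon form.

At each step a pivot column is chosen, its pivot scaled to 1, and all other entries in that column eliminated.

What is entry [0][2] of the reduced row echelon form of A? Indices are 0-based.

M[0][2] = 0

[1] R0 /= 2  ⇒  (1, 2, 2, 3)
     R1 -= 1·R0  ⇒  (0, 2, 2, 3)
     R2 -= 3·R0  ⇒  (0, 0, 0, 2)
[2] R1 /= 2  ⇒  (0, 1, 1, 4)
     R0 -= 2·R1  ⇒  (1, 0, 0, 0)
column 2 empty below row 2
[3] R2 /= 2  ⇒  (0, 0, 0, 1)
     R1 -= 4·R2  ⇒  (0, 1, 1, 0)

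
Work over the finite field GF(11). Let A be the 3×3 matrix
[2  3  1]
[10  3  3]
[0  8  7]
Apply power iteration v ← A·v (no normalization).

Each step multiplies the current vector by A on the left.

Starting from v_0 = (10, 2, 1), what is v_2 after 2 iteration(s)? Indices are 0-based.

v_0 = (10, 2, 1).
v_1 = A·v_0 = (5, 10, 1).
v_2 = A·v_1 = (8, 6, 10).

v_2 = (8, 6, 10)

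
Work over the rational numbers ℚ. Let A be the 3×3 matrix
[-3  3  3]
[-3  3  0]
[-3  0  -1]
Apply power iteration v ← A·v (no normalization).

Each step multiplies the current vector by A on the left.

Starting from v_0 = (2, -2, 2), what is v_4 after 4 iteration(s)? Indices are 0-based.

v_0 = (2, -2, 2).
v_1 = A·v_0 = (-6, -12, -8).
v_2 = A·v_1 = (-42, -18, 26).
v_3 = A·v_2 = (150, 72, 100).
v_4 = A·v_3 = (66, -234, -550).

v_4 = (66, -234, -550)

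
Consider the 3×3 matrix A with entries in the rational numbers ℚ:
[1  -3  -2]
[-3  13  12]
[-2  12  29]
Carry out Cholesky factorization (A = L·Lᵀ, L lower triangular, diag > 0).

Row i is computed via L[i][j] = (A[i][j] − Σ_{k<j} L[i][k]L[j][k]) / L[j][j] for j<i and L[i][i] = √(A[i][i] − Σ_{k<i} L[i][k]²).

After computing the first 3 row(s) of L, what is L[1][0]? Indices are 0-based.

Step 1: L[0][0] = √(1) = 1.
  L[1][0] = (-3) / L[0][0] = -3.
Step 2: L[1][1] = √(4) = 2.
  L[2][0] = (-2) / L[0][0] = -2.
  L[2][1] = (6) / L[1][1] = 3.
Step 3: L[2][2] = √(16) = 4.

L[1][0] = -3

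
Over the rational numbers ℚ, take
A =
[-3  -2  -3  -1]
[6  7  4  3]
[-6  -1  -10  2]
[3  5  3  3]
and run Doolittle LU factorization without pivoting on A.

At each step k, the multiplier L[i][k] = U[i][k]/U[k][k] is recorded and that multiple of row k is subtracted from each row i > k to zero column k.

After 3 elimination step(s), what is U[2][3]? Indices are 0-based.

[col 0] pivot -3
  R1 -= -2*R0 → (0, 3, -2, 1)  (L[1][0] := -2)
  R2 -= 2*R0 → (0, 3, -4, 4)  (L[2][0] := 2)
  R3 -= -1*R0 → (0, 3, 0, 2)  (L[3][0] := -1)
[col 1] pivot 3
  R2 -= 1*R1 → (0, 0, -2, 3)  (L[2][1] := 1)
  R3 -= 1*R1 → (0, 0, 2, 1)  (L[3][1] := 1)
[col 2] pivot -2
  R3 -= -1*R2 → (0, 0, 0, 4)  (L[3][2] := -1)

U[2][3] = 3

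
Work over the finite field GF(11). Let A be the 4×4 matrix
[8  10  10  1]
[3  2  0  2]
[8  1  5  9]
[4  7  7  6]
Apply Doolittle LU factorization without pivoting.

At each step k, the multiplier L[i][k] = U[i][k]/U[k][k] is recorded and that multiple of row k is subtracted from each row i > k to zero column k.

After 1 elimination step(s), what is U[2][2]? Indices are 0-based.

U[2][2] = 6

[col 0] pivot 8
  R1 -= 10*R0 → (0, 1, 10, 3)  (L[1][0] := 10)
  R2 -= 1*R0 → (0, 2, 6, 8)  (L[2][0] := 1)
  R3 -= 6*R0 → (0, 2, 2, 0)  (L[3][0] := 6)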